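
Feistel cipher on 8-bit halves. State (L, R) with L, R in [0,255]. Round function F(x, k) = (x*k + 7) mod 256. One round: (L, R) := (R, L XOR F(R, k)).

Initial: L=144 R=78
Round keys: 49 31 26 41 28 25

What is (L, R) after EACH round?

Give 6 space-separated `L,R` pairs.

Round 1 (k=49): L=78 R=101
Round 2 (k=31): L=101 R=12
Round 3 (k=26): L=12 R=90
Round 4 (k=41): L=90 R=125
Round 5 (k=28): L=125 R=233
Round 6 (k=25): L=233 R=181

Answer: 78,101 101,12 12,90 90,125 125,233 233,181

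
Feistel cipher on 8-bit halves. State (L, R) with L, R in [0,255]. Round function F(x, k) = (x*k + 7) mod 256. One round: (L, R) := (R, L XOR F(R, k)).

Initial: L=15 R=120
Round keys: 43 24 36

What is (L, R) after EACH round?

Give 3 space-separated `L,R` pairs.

Round 1 (k=43): L=120 R=32
Round 2 (k=24): L=32 R=127
Round 3 (k=36): L=127 R=195

Answer: 120,32 32,127 127,195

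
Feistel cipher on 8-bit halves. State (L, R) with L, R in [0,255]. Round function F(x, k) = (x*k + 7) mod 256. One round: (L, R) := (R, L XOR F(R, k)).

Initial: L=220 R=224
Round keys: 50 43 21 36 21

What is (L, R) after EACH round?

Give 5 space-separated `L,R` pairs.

Round 1 (k=50): L=224 R=27
Round 2 (k=43): L=27 R=112
Round 3 (k=21): L=112 R=44
Round 4 (k=36): L=44 R=71
Round 5 (k=21): L=71 R=246

Answer: 224,27 27,112 112,44 44,71 71,246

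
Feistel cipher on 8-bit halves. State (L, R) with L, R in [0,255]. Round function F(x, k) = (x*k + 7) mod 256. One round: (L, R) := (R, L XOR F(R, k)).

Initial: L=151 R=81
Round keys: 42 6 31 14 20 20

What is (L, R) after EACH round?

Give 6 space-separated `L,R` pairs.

Answer: 81,198 198,250 250,139 139,91 91,168 168,124

Derivation:
Round 1 (k=42): L=81 R=198
Round 2 (k=6): L=198 R=250
Round 3 (k=31): L=250 R=139
Round 4 (k=14): L=139 R=91
Round 5 (k=20): L=91 R=168
Round 6 (k=20): L=168 R=124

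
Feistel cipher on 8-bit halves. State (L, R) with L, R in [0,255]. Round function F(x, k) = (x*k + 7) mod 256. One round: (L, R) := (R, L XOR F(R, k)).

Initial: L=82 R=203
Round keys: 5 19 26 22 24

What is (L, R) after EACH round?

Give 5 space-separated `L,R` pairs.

Answer: 203,172 172,0 0,171 171,185 185,244

Derivation:
Round 1 (k=5): L=203 R=172
Round 2 (k=19): L=172 R=0
Round 3 (k=26): L=0 R=171
Round 4 (k=22): L=171 R=185
Round 5 (k=24): L=185 R=244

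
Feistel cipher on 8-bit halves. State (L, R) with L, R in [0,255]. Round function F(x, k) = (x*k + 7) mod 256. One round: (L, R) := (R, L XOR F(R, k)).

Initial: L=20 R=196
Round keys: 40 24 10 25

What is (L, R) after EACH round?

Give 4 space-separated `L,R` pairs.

Round 1 (k=40): L=196 R=179
Round 2 (k=24): L=179 R=11
Round 3 (k=10): L=11 R=198
Round 4 (k=25): L=198 R=86

Answer: 196,179 179,11 11,198 198,86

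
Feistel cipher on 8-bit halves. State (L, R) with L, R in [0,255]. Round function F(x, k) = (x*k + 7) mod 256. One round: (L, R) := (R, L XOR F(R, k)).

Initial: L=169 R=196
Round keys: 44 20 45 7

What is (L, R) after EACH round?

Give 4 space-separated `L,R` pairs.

Answer: 196,30 30,155 155,88 88,244

Derivation:
Round 1 (k=44): L=196 R=30
Round 2 (k=20): L=30 R=155
Round 3 (k=45): L=155 R=88
Round 4 (k=7): L=88 R=244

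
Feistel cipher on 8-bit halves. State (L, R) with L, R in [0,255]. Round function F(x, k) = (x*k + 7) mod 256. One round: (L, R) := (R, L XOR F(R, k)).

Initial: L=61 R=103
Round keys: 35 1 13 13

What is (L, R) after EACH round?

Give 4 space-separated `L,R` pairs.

Answer: 103,33 33,79 79,43 43,121

Derivation:
Round 1 (k=35): L=103 R=33
Round 2 (k=1): L=33 R=79
Round 3 (k=13): L=79 R=43
Round 4 (k=13): L=43 R=121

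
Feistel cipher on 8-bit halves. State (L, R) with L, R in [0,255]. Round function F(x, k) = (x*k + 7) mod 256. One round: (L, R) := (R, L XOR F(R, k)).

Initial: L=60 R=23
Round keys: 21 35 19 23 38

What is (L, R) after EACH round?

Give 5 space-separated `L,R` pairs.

Round 1 (k=21): L=23 R=214
Round 2 (k=35): L=214 R=94
Round 3 (k=19): L=94 R=215
Round 4 (k=23): L=215 R=6
Round 5 (k=38): L=6 R=60

Answer: 23,214 214,94 94,215 215,6 6,60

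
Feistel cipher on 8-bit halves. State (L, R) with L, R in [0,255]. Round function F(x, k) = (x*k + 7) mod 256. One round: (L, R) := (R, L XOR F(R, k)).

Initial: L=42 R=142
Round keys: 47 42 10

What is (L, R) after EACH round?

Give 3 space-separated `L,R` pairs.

Answer: 142,51 51,235 235,6

Derivation:
Round 1 (k=47): L=142 R=51
Round 2 (k=42): L=51 R=235
Round 3 (k=10): L=235 R=6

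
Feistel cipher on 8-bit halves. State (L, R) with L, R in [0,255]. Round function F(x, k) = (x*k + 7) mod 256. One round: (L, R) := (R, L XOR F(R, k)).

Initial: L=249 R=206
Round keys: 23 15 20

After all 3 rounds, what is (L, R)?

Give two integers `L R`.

Round 1 (k=23): L=206 R=112
Round 2 (k=15): L=112 R=89
Round 3 (k=20): L=89 R=139

Answer: 89 139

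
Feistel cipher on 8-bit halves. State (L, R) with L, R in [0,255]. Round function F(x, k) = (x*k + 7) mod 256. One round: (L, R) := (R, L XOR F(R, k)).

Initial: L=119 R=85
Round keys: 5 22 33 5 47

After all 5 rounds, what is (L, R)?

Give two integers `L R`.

Round 1 (k=5): L=85 R=199
Round 2 (k=22): L=199 R=116
Round 3 (k=33): L=116 R=60
Round 4 (k=5): L=60 R=71
Round 5 (k=47): L=71 R=44

Answer: 71 44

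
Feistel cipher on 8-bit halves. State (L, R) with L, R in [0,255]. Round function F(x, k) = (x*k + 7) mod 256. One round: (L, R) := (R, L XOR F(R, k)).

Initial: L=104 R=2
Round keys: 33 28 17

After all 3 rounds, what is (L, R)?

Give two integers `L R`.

Answer: 161 153

Derivation:
Round 1 (k=33): L=2 R=33
Round 2 (k=28): L=33 R=161
Round 3 (k=17): L=161 R=153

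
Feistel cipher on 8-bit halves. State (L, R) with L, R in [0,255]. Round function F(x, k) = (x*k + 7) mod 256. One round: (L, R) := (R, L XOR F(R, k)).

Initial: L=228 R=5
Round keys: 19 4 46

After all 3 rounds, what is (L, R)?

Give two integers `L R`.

Answer: 10 81

Derivation:
Round 1 (k=19): L=5 R=130
Round 2 (k=4): L=130 R=10
Round 3 (k=46): L=10 R=81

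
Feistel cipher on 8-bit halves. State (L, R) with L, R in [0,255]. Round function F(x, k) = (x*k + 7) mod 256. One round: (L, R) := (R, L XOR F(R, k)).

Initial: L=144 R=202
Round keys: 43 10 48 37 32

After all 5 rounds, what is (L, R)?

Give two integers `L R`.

Answer: 50 181

Derivation:
Round 1 (k=43): L=202 R=101
Round 2 (k=10): L=101 R=51
Round 3 (k=48): L=51 R=242
Round 4 (k=37): L=242 R=50
Round 5 (k=32): L=50 R=181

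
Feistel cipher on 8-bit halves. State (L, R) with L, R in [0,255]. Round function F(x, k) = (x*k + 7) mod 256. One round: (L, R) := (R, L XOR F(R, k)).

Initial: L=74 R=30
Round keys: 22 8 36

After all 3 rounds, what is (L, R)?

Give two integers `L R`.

Round 1 (k=22): L=30 R=209
Round 2 (k=8): L=209 R=145
Round 3 (k=36): L=145 R=186

Answer: 145 186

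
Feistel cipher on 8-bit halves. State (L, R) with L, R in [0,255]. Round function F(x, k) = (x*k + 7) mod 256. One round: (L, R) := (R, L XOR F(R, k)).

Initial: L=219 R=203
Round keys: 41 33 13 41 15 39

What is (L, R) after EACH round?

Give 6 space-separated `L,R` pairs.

Answer: 203,81 81,179 179,79 79,29 29,245 245,71

Derivation:
Round 1 (k=41): L=203 R=81
Round 2 (k=33): L=81 R=179
Round 3 (k=13): L=179 R=79
Round 4 (k=41): L=79 R=29
Round 5 (k=15): L=29 R=245
Round 6 (k=39): L=245 R=71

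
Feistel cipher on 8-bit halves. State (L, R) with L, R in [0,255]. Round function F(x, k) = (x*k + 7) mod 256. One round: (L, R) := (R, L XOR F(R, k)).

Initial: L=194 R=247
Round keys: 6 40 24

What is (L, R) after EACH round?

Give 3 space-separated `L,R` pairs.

Round 1 (k=6): L=247 R=19
Round 2 (k=40): L=19 R=8
Round 3 (k=24): L=8 R=212

Answer: 247,19 19,8 8,212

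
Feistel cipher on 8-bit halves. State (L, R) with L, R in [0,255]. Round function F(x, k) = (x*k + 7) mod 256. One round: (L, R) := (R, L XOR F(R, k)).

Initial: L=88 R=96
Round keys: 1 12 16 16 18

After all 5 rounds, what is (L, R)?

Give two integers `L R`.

Round 1 (k=1): L=96 R=63
Round 2 (k=12): L=63 R=155
Round 3 (k=16): L=155 R=136
Round 4 (k=16): L=136 R=28
Round 5 (k=18): L=28 R=119

Answer: 28 119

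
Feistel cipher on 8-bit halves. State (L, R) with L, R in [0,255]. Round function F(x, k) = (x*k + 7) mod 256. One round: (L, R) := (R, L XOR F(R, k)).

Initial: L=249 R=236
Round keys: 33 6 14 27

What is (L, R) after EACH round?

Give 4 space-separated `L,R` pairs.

Round 1 (k=33): L=236 R=138
Round 2 (k=6): L=138 R=175
Round 3 (k=14): L=175 R=19
Round 4 (k=27): L=19 R=167

Answer: 236,138 138,175 175,19 19,167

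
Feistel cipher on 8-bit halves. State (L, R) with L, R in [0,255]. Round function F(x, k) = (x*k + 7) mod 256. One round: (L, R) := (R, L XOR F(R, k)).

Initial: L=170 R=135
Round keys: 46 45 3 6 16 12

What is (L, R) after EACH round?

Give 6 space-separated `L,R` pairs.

Round 1 (k=46): L=135 R=227
Round 2 (k=45): L=227 R=105
Round 3 (k=3): L=105 R=161
Round 4 (k=6): L=161 R=164
Round 5 (k=16): L=164 R=230
Round 6 (k=12): L=230 R=107

Answer: 135,227 227,105 105,161 161,164 164,230 230,107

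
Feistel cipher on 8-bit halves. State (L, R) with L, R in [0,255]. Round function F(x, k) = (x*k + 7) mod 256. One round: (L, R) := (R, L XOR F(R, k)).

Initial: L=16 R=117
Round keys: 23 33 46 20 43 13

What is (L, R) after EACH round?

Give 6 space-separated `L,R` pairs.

Round 1 (k=23): L=117 R=154
Round 2 (k=33): L=154 R=148
Round 3 (k=46): L=148 R=5
Round 4 (k=20): L=5 R=255
Round 5 (k=43): L=255 R=217
Round 6 (k=13): L=217 R=243

Answer: 117,154 154,148 148,5 5,255 255,217 217,243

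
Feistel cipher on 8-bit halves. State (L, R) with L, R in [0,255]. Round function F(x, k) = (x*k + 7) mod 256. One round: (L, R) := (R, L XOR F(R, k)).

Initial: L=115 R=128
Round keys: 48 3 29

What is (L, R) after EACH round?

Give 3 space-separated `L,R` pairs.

Round 1 (k=48): L=128 R=116
Round 2 (k=3): L=116 R=227
Round 3 (k=29): L=227 R=202

Answer: 128,116 116,227 227,202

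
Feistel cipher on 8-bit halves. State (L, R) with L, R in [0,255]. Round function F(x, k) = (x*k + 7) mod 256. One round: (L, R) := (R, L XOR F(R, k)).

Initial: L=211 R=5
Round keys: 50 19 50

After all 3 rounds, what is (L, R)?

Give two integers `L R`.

Answer: 152 101

Derivation:
Round 1 (k=50): L=5 R=210
Round 2 (k=19): L=210 R=152
Round 3 (k=50): L=152 R=101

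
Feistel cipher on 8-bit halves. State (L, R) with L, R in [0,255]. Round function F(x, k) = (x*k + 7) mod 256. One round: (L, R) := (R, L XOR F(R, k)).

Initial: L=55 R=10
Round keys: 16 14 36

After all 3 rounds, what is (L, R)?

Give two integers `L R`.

Answer: 237 203

Derivation:
Round 1 (k=16): L=10 R=144
Round 2 (k=14): L=144 R=237
Round 3 (k=36): L=237 R=203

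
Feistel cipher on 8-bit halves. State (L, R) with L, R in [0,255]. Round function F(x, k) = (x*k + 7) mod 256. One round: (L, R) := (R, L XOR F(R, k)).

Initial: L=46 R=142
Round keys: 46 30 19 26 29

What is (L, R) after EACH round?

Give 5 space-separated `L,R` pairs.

Round 1 (k=46): L=142 R=165
Round 2 (k=30): L=165 R=211
Round 3 (k=19): L=211 R=21
Round 4 (k=26): L=21 R=250
Round 5 (k=29): L=250 R=76

Answer: 142,165 165,211 211,21 21,250 250,76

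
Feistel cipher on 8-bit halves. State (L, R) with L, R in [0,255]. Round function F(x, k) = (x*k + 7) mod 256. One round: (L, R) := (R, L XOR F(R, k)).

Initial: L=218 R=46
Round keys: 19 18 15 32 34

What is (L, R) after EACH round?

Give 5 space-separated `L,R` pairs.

Round 1 (k=19): L=46 R=171
Round 2 (k=18): L=171 R=35
Round 3 (k=15): L=35 R=191
Round 4 (k=32): L=191 R=196
Round 5 (k=34): L=196 R=176

Answer: 46,171 171,35 35,191 191,196 196,176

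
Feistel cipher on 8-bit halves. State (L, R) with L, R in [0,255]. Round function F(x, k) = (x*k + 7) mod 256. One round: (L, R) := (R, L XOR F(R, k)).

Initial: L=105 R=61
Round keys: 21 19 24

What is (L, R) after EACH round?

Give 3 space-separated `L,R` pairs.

Answer: 61,97 97,7 7,206

Derivation:
Round 1 (k=21): L=61 R=97
Round 2 (k=19): L=97 R=7
Round 3 (k=24): L=7 R=206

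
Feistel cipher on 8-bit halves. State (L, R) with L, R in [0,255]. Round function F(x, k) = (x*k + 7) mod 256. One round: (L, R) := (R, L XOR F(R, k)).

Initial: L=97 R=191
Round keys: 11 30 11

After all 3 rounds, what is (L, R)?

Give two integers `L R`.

Round 1 (k=11): L=191 R=93
Round 2 (k=30): L=93 R=82
Round 3 (k=11): L=82 R=208

Answer: 82 208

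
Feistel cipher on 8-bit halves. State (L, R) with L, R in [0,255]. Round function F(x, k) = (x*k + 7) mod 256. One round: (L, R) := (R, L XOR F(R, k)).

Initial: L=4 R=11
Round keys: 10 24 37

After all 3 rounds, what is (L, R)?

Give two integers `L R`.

Round 1 (k=10): L=11 R=113
Round 2 (k=24): L=113 R=148
Round 3 (k=37): L=148 R=26

Answer: 148 26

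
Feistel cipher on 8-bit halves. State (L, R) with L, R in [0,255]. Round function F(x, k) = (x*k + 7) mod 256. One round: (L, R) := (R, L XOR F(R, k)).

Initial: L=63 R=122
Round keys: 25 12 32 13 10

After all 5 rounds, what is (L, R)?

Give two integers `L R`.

Round 1 (k=25): L=122 R=206
Round 2 (k=12): L=206 R=213
Round 3 (k=32): L=213 R=105
Round 4 (k=13): L=105 R=137
Round 5 (k=10): L=137 R=8

Answer: 137 8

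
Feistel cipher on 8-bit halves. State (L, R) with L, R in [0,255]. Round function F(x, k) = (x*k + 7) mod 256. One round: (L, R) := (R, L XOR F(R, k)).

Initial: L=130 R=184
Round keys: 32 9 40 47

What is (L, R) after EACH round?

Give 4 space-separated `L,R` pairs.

Round 1 (k=32): L=184 R=133
Round 2 (k=9): L=133 R=12
Round 3 (k=40): L=12 R=98
Round 4 (k=47): L=98 R=9

Answer: 184,133 133,12 12,98 98,9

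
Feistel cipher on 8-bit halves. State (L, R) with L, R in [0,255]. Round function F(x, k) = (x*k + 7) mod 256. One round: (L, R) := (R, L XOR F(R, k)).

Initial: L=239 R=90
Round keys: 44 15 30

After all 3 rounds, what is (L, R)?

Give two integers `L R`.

Answer: 45 221

Derivation:
Round 1 (k=44): L=90 R=144
Round 2 (k=15): L=144 R=45
Round 3 (k=30): L=45 R=221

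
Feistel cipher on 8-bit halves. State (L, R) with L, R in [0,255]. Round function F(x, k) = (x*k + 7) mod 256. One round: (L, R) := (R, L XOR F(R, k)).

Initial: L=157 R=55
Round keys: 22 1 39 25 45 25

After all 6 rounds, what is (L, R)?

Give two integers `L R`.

Round 1 (k=22): L=55 R=92
Round 2 (k=1): L=92 R=84
Round 3 (k=39): L=84 R=143
Round 4 (k=25): L=143 R=170
Round 5 (k=45): L=170 R=102
Round 6 (k=25): L=102 R=87

Answer: 102 87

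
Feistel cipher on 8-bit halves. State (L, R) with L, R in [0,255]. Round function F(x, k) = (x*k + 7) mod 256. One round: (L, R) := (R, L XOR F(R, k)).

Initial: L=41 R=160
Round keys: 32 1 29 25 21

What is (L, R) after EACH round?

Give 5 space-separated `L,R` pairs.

Round 1 (k=32): L=160 R=46
Round 2 (k=1): L=46 R=149
Round 3 (k=29): L=149 R=198
Round 4 (k=25): L=198 R=200
Round 5 (k=21): L=200 R=169

Answer: 160,46 46,149 149,198 198,200 200,169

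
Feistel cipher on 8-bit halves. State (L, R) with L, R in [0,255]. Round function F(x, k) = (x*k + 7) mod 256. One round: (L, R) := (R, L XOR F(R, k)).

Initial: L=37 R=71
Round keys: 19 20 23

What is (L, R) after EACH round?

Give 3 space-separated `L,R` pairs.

Answer: 71,105 105,124 124,66

Derivation:
Round 1 (k=19): L=71 R=105
Round 2 (k=20): L=105 R=124
Round 3 (k=23): L=124 R=66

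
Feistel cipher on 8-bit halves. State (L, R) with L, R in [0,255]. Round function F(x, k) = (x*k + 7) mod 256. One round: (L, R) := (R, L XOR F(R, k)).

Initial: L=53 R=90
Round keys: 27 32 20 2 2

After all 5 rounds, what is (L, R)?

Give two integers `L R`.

Round 1 (k=27): L=90 R=176
Round 2 (k=32): L=176 R=93
Round 3 (k=20): L=93 R=251
Round 4 (k=2): L=251 R=160
Round 5 (k=2): L=160 R=188

Answer: 160 188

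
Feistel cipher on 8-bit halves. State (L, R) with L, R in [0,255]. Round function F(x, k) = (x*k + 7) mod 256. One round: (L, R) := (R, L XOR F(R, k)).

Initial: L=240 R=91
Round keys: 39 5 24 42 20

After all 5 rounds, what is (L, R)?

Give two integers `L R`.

Round 1 (k=39): L=91 R=20
Round 2 (k=5): L=20 R=48
Round 3 (k=24): L=48 R=147
Round 4 (k=42): L=147 R=21
Round 5 (k=20): L=21 R=56

Answer: 21 56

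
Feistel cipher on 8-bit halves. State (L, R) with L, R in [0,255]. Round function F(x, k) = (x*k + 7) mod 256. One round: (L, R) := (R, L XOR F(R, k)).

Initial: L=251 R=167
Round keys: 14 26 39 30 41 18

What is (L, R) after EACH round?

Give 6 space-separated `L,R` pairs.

Answer: 167,210 210,252 252,185 185,73 73,1 1,80

Derivation:
Round 1 (k=14): L=167 R=210
Round 2 (k=26): L=210 R=252
Round 3 (k=39): L=252 R=185
Round 4 (k=30): L=185 R=73
Round 5 (k=41): L=73 R=1
Round 6 (k=18): L=1 R=80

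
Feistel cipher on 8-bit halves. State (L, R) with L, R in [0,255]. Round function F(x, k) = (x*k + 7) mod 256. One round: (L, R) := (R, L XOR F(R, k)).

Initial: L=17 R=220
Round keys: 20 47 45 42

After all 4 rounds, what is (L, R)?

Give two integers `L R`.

Answer: 198 94

Derivation:
Round 1 (k=20): L=220 R=38
Round 2 (k=47): L=38 R=221
Round 3 (k=45): L=221 R=198
Round 4 (k=42): L=198 R=94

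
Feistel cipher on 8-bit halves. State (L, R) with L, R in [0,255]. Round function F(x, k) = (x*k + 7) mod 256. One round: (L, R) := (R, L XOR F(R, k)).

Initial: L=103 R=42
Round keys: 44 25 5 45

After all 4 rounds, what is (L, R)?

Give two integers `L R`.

Round 1 (k=44): L=42 R=88
Round 2 (k=25): L=88 R=181
Round 3 (k=5): L=181 R=200
Round 4 (k=45): L=200 R=154

Answer: 200 154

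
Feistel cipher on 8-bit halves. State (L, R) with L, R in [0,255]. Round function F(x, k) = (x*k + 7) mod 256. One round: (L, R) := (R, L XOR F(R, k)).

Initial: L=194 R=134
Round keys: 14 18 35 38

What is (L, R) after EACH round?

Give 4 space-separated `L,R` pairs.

Round 1 (k=14): L=134 R=153
Round 2 (k=18): L=153 R=79
Round 3 (k=35): L=79 R=77
Round 4 (k=38): L=77 R=58

Answer: 134,153 153,79 79,77 77,58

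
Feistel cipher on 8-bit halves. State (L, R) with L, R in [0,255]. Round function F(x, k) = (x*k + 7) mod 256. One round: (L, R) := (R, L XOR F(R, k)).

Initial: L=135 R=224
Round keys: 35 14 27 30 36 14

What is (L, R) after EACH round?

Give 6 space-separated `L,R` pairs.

Answer: 224,32 32,39 39,4 4,88 88,99 99,41

Derivation:
Round 1 (k=35): L=224 R=32
Round 2 (k=14): L=32 R=39
Round 3 (k=27): L=39 R=4
Round 4 (k=30): L=4 R=88
Round 5 (k=36): L=88 R=99
Round 6 (k=14): L=99 R=41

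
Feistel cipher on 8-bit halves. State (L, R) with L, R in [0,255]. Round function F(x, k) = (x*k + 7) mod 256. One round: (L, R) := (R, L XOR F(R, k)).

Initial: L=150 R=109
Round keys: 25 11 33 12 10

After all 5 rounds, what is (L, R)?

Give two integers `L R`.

Round 1 (k=25): L=109 R=58
Round 2 (k=11): L=58 R=232
Round 3 (k=33): L=232 R=213
Round 4 (k=12): L=213 R=235
Round 5 (k=10): L=235 R=224

Answer: 235 224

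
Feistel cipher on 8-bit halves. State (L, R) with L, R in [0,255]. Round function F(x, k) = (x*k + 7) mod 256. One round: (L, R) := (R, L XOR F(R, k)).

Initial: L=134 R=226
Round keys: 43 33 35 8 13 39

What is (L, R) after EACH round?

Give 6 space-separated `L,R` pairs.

Answer: 226,123 123,0 0,124 124,231 231,190 190,30

Derivation:
Round 1 (k=43): L=226 R=123
Round 2 (k=33): L=123 R=0
Round 3 (k=35): L=0 R=124
Round 4 (k=8): L=124 R=231
Round 5 (k=13): L=231 R=190
Round 6 (k=39): L=190 R=30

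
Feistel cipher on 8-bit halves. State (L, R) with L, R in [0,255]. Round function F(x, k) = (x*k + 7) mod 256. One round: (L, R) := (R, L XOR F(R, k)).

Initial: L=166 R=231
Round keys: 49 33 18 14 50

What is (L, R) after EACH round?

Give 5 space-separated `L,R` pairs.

Answer: 231,152 152,120 120,239 239,97 97,22

Derivation:
Round 1 (k=49): L=231 R=152
Round 2 (k=33): L=152 R=120
Round 3 (k=18): L=120 R=239
Round 4 (k=14): L=239 R=97
Round 5 (k=50): L=97 R=22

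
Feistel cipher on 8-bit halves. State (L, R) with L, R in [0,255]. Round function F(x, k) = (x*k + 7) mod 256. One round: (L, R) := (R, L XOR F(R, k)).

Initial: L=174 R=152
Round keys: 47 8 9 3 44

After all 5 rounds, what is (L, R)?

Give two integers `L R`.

Round 1 (k=47): L=152 R=65
Round 2 (k=8): L=65 R=151
Round 3 (k=9): L=151 R=23
Round 4 (k=3): L=23 R=219
Round 5 (k=44): L=219 R=188

Answer: 219 188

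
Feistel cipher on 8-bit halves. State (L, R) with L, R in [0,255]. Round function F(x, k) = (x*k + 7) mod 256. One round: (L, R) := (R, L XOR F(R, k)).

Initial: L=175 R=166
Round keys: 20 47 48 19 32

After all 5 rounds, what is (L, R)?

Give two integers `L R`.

Answer: 189 192

Derivation:
Round 1 (k=20): L=166 R=80
Round 2 (k=47): L=80 R=17
Round 3 (k=48): L=17 R=103
Round 4 (k=19): L=103 R=189
Round 5 (k=32): L=189 R=192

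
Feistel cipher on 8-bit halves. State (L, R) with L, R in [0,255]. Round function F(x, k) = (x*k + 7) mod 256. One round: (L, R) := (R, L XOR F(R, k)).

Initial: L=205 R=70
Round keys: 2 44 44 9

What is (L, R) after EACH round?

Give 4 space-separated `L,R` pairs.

Answer: 70,94 94,105 105,77 77,213

Derivation:
Round 1 (k=2): L=70 R=94
Round 2 (k=44): L=94 R=105
Round 3 (k=44): L=105 R=77
Round 4 (k=9): L=77 R=213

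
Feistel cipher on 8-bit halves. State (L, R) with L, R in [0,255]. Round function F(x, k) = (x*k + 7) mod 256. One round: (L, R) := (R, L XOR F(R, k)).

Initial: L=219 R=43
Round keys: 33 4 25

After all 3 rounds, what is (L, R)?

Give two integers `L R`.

Answer: 0 78

Derivation:
Round 1 (k=33): L=43 R=73
Round 2 (k=4): L=73 R=0
Round 3 (k=25): L=0 R=78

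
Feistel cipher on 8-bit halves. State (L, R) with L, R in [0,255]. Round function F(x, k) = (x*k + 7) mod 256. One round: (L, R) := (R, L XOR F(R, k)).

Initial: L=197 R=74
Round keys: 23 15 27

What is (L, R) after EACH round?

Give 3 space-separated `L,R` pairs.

Answer: 74,104 104,85 85,150

Derivation:
Round 1 (k=23): L=74 R=104
Round 2 (k=15): L=104 R=85
Round 3 (k=27): L=85 R=150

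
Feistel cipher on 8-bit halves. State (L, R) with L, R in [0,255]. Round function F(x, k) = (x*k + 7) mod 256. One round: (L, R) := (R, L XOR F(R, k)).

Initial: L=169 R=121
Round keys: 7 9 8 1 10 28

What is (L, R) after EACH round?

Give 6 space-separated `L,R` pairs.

Answer: 121,255 255,135 135,192 192,64 64,71 71,139

Derivation:
Round 1 (k=7): L=121 R=255
Round 2 (k=9): L=255 R=135
Round 3 (k=8): L=135 R=192
Round 4 (k=1): L=192 R=64
Round 5 (k=10): L=64 R=71
Round 6 (k=28): L=71 R=139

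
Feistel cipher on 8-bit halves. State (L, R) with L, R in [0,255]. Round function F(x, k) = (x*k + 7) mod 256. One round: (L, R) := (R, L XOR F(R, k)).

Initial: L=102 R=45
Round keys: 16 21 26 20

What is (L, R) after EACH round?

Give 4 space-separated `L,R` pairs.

Answer: 45,177 177,161 161,208 208,230

Derivation:
Round 1 (k=16): L=45 R=177
Round 2 (k=21): L=177 R=161
Round 3 (k=26): L=161 R=208
Round 4 (k=20): L=208 R=230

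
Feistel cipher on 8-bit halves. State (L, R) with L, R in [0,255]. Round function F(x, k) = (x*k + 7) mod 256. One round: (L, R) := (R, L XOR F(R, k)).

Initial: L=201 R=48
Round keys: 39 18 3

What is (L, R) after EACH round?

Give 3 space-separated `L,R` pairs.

Answer: 48,158 158,19 19,222

Derivation:
Round 1 (k=39): L=48 R=158
Round 2 (k=18): L=158 R=19
Round 3 (k=3): L=19 R=222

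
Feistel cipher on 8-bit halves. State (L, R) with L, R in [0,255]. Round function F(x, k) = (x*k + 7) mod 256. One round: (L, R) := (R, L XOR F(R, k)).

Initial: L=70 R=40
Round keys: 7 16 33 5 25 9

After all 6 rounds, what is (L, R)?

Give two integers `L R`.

Round 1 (k=7): L=40 R=89
Round 2 (k=16): L=89 R=191
Round 3 (k=33): L=191 R=255
Round 4 (k=5): L=255 R=189
Round 5 (k=25): L=189 R=131
Round 6 (k=9): L=131 R=31

Answer: 131 31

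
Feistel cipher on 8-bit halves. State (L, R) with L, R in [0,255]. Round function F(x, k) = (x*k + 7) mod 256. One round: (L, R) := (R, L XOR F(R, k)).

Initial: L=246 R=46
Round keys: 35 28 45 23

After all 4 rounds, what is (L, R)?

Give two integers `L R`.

Answer: 111 101

Derivation:
Round 1 (k=35): L=46 R=167
Round 2 (k=28): L=167 R=101
Round 3 (k=45): L=101 R=111
Round 4 (k=23): L=111 R=101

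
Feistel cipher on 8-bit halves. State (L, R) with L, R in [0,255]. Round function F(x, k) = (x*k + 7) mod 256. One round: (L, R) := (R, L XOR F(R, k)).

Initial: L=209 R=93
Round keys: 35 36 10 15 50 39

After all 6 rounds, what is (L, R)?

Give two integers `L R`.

Answer: 61 135

Derivation:
Round 1 (k=35): L=93 R=111
Round 2 (k=36): L=111 R=254
Round 3 (k=10): L=254 R=156
Round 4 (k=15): L=156 R=213
Round 5 (k=50): L=213 R=61
Round 6 (k=39): L=61 R=135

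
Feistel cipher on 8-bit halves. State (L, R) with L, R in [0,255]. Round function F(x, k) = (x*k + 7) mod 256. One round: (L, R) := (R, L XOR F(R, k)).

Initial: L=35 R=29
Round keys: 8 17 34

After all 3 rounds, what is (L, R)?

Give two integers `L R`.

Answer: 142 47

Derivation:
Round 1 (k=8): L=29 R=204
Round 2 (k=17): L=204 R=142
Round 3 (k=34): L=142 R=47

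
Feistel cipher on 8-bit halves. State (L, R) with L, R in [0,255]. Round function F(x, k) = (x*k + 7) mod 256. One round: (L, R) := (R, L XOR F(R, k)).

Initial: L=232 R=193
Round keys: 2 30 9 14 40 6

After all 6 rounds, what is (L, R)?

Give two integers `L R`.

Round 1 (k=2): L=193 R=97
Round 2 (k=30): L=97 R=164
Round 3 (k=9): L=164 R=170
Round 4 (k=14): L=170 R=247
Round 5 (k=40): L=247 R=53
Round 6 (k=6): L=53 R=178

Answer: 53 178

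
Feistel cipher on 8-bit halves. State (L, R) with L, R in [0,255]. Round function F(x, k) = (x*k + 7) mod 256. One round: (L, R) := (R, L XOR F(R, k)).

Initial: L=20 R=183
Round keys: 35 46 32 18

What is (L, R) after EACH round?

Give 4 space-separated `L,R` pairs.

Round 1 (k=35): L=183 R=24
Round 2 (k=46): L=24 R=224
Round 3 (k=32): L=224 R=31
Round 4 (k=18): L=31 R=213

Answer: 183,24 24,224 224,31 31,213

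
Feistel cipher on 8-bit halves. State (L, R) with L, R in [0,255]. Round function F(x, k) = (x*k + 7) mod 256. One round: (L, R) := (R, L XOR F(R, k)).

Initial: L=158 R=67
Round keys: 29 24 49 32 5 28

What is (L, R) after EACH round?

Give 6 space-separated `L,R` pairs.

Answer: 67,0 0,68 68,11 11,35 35,189 189,144

Derivation:
Round 1 (k=29): L=67 R=0
Round 2 (k=24): L=0 R=68
Round 3 (k=49): L=68 R=11
Round 4 (k=32): L=11 R=35
Round 5 (k=5): L=35 R=189
Round 6 (k=28): L=189 R=144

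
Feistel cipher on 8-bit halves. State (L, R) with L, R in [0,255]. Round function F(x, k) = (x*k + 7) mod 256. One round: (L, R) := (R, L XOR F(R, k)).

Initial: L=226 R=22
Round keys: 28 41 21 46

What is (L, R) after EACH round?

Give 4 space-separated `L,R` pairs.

Round 1 (k=28): L=22 R=141
Round 2 (k=41): L=141 R=138
Round 3 (k=21): L=138 R=212
Round 4 (k=46): L=212 R=149

Answer: 22,141 141,138 138,212 212,149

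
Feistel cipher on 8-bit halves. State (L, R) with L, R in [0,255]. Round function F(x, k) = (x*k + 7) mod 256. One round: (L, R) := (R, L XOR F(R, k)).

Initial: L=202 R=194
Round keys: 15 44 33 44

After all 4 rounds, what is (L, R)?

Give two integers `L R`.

Round 1 (k=15): L=194 R=175
Round 2 (k=44): L=175 R=217
Round 3 (k=33): L=217 R=175
Round 4 (k=44): L=175 R=194

Answer: 175 194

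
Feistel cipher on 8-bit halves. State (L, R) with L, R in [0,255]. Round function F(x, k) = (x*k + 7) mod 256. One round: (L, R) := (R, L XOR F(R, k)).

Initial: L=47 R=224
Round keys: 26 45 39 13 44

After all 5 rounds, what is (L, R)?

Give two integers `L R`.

Round 1 (k=26): L=224 R=232
Round 2 (k=45): L=232 R=47
Round 3 (k=39): L=47 R=216
Round 4 (k=13): L=216 R=208
Round 5 (k=44): L=208 R=31

Answer: 208 31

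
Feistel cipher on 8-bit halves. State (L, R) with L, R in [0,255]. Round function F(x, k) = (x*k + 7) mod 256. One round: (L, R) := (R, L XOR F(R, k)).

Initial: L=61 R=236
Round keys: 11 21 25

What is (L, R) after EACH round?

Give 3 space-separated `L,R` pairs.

Answer: 236,22 22,57 57,142

Derivation:
Round 1 (k=11): L=236 R=22
Round 2 (k=21): L=22 R=57
Round 3 (k=25): L=57 R=142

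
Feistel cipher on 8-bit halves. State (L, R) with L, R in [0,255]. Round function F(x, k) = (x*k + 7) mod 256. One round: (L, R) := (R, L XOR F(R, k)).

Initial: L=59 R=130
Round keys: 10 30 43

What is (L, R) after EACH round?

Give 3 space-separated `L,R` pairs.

Answer: 130,32 32,69 69,190

Derivation:
Round 1 (k=10): L=130 R=32
Round 2 (k=30): L=32 R=69
Round 3 (k=43): L=69 R=190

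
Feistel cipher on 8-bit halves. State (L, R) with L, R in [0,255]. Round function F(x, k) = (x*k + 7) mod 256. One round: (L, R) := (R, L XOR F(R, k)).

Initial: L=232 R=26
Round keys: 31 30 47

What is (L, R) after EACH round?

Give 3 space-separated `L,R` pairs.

Round 1 (k=31): L=26 R=197
Round 2 (k=30): L=197 R=7
Round 3 (k=47): L=7 R=149

Answer: 26,197 197,7 7,149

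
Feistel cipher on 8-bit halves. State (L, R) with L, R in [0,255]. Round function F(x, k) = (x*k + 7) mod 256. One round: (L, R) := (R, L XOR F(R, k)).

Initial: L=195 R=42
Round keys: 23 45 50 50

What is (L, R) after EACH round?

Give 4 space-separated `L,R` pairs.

Answer: 42,14 14,87 87,11 11,122

Derivation:
Round 1 (k=23): L=42 R=14
Round 2 (k=45): L=14 R=87
Round 3 (k=50): L=87 R=11
Round 4 (k=50): L=11 R=122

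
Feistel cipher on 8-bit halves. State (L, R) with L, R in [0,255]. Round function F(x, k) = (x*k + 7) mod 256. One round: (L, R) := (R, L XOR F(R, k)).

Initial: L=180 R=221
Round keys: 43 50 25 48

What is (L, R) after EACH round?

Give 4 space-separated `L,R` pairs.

Answer: 221,146 146,86 86,255 255,129

Derivation:
Round 1 (k=43): L=221 R=146
Round 2 (k=50): L=146 R=86
Round 3 (k=25): L=86 R=255
Round 4 (k=48): L=255 R=129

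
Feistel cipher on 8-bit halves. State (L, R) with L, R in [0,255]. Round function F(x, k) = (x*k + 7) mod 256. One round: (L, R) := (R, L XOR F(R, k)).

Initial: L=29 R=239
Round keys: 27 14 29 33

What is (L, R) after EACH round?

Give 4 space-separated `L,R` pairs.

Answer: 239,33 33,58 58,184 184,133

Derivation:
Round 1 (k=27): L=239 R=33
Round 2 (k=14): L=33 R=58
Round 3 (k=29): L=58 R=184
Round 4 (k=33): L=184 R=133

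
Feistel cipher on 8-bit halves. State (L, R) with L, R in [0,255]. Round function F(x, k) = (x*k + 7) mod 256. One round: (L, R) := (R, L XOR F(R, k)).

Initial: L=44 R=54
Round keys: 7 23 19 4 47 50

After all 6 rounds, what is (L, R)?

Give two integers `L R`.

Round 1 (k=7): L=54 R=173
Round 2 (k=23): L=173 R=164
Round 3 (k=19): L=164 R=158
Round 4 (k=4): L=158 R=219
Round 5 (k=47): L=219 R=162
Round 6 (k=50): L=162 R=112

Answer: 162 112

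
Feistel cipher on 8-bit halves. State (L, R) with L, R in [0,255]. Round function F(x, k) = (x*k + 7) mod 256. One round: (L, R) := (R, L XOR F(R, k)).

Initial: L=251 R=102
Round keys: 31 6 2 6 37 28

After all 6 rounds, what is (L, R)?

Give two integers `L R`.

Answer: 72 107

Derivation:
Round 1 (k=31): L=102 R=154
Round 2 (k=6): L=154 R=197
Round 3 (k=2): L=197 R=11
Round 4 (k=6): L=11 R=140
Round 5 (k=37): L=140 R=72
Round 6 (k=28): L=72 R=107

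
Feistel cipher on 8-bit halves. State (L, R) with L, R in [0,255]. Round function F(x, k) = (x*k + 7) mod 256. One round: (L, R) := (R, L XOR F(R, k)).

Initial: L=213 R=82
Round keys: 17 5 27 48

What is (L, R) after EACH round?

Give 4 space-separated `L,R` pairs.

Answer: 82,172 172,49 49,158 158,150

Derivation:
Round 1 (k=17): L=82 R=172
Round 2 (k=5): L=172 R=49
Round 3 (k=27): L=49 R=158
Round 4 (k=48): L=158 R=150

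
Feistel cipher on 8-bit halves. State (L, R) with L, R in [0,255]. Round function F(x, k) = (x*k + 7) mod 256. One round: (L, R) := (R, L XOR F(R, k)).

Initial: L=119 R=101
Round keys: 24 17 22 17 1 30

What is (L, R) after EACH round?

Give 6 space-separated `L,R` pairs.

Answer: 101,8 8,234 234,43 43,8 8,36 36,55

Derivation:
Round 1 (k=24): L=101 R=8
Round 2 (k=17): L=8 R=234
Round 3 (k=22): L=234 R=43
Round 4 (k=17): L=43 R=8
Round 5 (k=1): L=8 R=36
Round 6 (k=30): L=36 R=55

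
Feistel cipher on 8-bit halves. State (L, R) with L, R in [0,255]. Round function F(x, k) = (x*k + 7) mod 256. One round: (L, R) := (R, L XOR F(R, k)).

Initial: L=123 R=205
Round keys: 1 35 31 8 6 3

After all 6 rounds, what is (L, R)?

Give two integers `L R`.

Answer: 10 19

Derivation:
Round 1 (k=1): L=205 R=175
Round 2 (k=35): L=175 R=57
Round 3 (k=31): L=57 R=65
Round 4 (k=8): L=65 R=54
Round 5 (k=6): L=54 R=10
Round 6 (k=3): L=10 R=19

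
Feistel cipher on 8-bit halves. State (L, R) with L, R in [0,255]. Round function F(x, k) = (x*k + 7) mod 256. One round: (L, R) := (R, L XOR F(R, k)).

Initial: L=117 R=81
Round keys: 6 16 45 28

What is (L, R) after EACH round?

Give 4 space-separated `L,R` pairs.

Round 1 (k=6): L=81 R=152
Round 2 (k=16): L=152 R=214
Round 3 (k=45): L=214 R=61
Round 4 (k=28): L=61 R=101

Answer: 81,152 152,214 214,61 61,101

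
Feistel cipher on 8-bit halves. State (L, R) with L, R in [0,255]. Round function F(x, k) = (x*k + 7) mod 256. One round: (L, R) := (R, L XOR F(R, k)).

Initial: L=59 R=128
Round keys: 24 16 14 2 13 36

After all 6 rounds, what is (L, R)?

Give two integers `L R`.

Round 1 (k=24): L=128 R=60
Round 2 (k=16): L=60 R=71
Round 3 (k=14): L=71 R=213
Round 4 (k=2): L=213 R=246
Round 5 (k=13): L=246 R=80
Round 6 (k=36): L=80 R=177

Answer: 80 177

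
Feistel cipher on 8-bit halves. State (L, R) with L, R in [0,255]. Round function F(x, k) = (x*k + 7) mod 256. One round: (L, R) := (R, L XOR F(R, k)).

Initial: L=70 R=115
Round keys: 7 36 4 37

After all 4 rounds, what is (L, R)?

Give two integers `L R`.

Round 1 (k=7): L=115 R=106
Round 2 (k=36): L=106 R=156
Round 3 (k=4): L=156 R=29
Round 4 (k=37): L=29 R=164

Answer: 29 164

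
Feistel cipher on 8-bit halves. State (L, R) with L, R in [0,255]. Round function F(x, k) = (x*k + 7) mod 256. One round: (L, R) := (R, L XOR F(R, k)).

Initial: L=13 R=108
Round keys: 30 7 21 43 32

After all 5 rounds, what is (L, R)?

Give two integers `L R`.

Answer: 128 177

Derivation:
Round 1 (k=30): L=108 R=162
Round 2 (k=7): L=162 R=25
Round 3 (k=21): L=25 R=182
Round 4 (k=43): L=182 R=128
Round 5 (k=32): L=128 R=177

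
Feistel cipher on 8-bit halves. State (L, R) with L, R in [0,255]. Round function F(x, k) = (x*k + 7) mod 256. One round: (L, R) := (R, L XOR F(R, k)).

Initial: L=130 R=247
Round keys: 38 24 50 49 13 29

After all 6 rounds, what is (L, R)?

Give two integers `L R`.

Round 1 (k=38): L=247 R=51
Round 2 (k=24): L=51 R=56
Round 3 (k=50): L=56 R=196
Round 4 (k=49): L=196 R=179
Round 5 (k=13): L=179 R=218
Round 6 (k=29): L=218 R=10

Answer: 218 10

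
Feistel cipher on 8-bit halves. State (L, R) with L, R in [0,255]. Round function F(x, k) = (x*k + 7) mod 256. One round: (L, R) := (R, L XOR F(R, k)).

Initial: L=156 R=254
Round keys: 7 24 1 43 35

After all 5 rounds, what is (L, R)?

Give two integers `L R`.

Round 1 (k=7): L=254 R=101
Round 2 (k=24): L=101 R=129
Round 3 (k=1): L=129 R=237
Round 4 (k=43): L=237 R=87
Round 5 (k=35): L=87 R=1

Answer: 87 1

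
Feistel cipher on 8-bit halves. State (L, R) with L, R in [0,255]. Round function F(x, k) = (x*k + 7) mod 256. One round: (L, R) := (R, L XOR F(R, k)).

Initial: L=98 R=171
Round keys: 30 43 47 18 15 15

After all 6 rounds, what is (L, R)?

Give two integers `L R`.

Round 1 (k=30): L=171 R=115
Round 2 (k=43): L=115 R=243
Round 3 (k=47): L=243 R=215
Round 4 (k=18): L=215 R=214
Round 5 (k=15): L=214 R=70
Round 6 (k=15): L=70 R=247

Answer: 70 247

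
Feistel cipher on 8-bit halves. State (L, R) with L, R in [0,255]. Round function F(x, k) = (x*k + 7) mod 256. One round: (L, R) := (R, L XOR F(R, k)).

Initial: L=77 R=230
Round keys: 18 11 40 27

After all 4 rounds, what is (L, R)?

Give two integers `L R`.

Round 1 (k=18): L=230 R=126
Round 2 (k=11): L=126 R=151
Round 3 (k=40): L=151 R=225
Round 4 (k=27): L=225 R=85

Answer: 225 85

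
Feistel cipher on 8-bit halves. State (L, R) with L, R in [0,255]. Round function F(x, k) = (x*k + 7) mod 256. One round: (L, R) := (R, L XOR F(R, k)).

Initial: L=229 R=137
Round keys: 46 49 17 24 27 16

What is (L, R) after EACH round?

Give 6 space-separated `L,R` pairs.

Round 1 (k=46): L=137 R=64
Round 2 (k=49): L=64 R=206
Round 3 (k=17): L=206 R=245
Round 4 (k=24): L=245 R=49
Round 5 (k=27): L=49 R=199
Round 6 (k=16): L=199 R=70

Answer: 137,64 64,206 206,245 245,49 49,199 199,70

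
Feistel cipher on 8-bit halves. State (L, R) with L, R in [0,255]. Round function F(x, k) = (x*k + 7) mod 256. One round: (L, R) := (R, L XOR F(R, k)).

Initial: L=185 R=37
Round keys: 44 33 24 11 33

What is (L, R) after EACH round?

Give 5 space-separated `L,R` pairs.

Round 1 (k=44): L=37 R=218
Round 2 (k=33): L=218 R=4
Round 3 (k=24): L=4 R=189
Round 4 (k=11): L=189 R=34
Round 5 (k=33): L=34 R=212

Answer: 37,218 218,4 4,189 189,34 34,212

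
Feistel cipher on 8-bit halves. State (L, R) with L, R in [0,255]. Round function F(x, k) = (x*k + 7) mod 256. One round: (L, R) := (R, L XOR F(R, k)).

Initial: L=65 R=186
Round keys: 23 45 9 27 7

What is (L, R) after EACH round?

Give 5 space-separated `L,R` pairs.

Answer: 186,252 252,233 233,196 196,90 90,185

Derivation:
Round 1 (k=23): L=186 R=252
Round 2 (k=45): L=252 R=233
Round 3 (k=9): L=233 R=196
Round 4 (k=27): L=196 R=90
Round 5 (k=7): L=90 R=185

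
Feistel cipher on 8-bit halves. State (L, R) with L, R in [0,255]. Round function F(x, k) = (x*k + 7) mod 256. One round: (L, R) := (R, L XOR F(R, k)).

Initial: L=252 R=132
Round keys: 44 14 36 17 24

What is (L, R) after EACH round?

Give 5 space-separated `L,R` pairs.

Answer: 132,75 75,165 165,112 112,210 210,199

Derivation:
Round 1 (k=44): L=132 R=75
Round 2 (k=14): L=75 R=165
Round 3 (k=36): L=165 R=112
Round 4 (k=17): L=112 R=210
Round 5 (k=24): L=210 R=199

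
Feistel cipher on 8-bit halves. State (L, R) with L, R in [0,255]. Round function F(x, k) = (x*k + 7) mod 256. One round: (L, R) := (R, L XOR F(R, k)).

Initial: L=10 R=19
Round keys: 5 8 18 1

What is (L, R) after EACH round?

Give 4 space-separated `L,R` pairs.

Round 1 (k=5): L=19 R=108
Round 2 (k=8): L=108 R=116
Round 3 (k=18): L=116 R=67
Round 4 (k=1): L=67 R=62

Answer: 19,108 108,116 116,67 67,62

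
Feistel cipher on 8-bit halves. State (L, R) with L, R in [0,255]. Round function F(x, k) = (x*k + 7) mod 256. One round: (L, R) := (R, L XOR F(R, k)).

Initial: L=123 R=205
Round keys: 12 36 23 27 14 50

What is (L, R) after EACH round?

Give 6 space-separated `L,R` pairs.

Answer: 205,216 216,170 170,149 149,20 20,138 138,239

Derivation:
Round 1 (k=12): L=205 R=216
Round 2 (k=36): L=216 R=170
Round 3 (k=23): L=170 R=149
Round 4 (k=27): L=149 R=20
Round 5 (k=14): L=20 R=138
Round 6 (k=50): L=138 R=239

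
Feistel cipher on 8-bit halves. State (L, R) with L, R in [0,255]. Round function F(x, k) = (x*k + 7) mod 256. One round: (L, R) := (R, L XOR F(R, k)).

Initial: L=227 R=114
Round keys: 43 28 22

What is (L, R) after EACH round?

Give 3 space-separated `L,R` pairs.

Round 1 (k=43): L=114 R=206
Round 2 (k=28): L=206 R=253
Round 3 (k=22): L=253 R=11

Answer: 114,206 206,253 253,11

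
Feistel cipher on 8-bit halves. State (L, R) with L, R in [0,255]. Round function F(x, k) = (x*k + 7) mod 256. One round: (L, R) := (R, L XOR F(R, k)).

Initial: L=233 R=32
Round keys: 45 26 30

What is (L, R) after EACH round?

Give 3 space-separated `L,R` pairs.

Round 1 (k=45): L=32 R=78
Round 2 (k=26): L=78 R=211
Round 3 (k=30): L=211 R=143

Answer: 32,78 78,211 211,143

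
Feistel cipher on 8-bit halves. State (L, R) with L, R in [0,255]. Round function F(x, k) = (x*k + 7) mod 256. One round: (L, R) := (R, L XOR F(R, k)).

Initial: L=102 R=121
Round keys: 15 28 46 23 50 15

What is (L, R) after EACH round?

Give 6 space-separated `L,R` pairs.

Answer: 121,120 120,94 94,147 147,98 98,184 184,173

Derivation:
Round 1 (k=15): L=121 R=120
Round 2 (k=28): L=120 R=94
Round 3 (k=46): L=94 R=147
Round 4 (k=23): L=147 R=98
Round 5 (k=50): L=98 R=184
Round 6 (k=15): L=184 R=173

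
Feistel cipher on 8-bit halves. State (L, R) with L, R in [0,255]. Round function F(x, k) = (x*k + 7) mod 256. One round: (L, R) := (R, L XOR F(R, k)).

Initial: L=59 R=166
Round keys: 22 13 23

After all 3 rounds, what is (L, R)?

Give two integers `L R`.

Answer: 17 254

Derivation:
Round 1 (k=22): L=166 R=112
Round 2 (k=13): L=112 R=17
Round 3 (k=23): L=17 R=254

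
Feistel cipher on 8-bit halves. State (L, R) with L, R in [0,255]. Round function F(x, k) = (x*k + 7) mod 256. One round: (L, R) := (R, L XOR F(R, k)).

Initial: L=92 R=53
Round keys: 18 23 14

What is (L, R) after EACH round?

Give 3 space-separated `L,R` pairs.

Round 1 (k=18): L=53 R=157
Round 2 (k=23): L=157 R=23
Round 3 (k=14): L=23 R=212

Answer: 53,157 157,23 23,212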